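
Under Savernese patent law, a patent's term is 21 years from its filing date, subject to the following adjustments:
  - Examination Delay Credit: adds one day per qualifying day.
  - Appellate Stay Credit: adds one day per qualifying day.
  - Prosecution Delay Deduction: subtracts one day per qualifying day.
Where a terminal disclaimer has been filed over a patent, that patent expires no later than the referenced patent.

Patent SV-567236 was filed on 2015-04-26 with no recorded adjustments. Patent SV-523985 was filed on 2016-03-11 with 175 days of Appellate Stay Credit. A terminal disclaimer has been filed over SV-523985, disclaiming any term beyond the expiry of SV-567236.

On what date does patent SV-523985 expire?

April 26, 2036

Natural term of SV-523985:
  Base: filing + 21 years → 11 March 2037.
  Appellate Stay Credit: +175 days → 2 September 2037.
Expiry of referenced patent SV-567236:
  Base: filing + 21 years → 26 April 2036.
Terminal disclaimer: SV-523985 expires on the earlier of 2 September 2037 and 26 April 2036.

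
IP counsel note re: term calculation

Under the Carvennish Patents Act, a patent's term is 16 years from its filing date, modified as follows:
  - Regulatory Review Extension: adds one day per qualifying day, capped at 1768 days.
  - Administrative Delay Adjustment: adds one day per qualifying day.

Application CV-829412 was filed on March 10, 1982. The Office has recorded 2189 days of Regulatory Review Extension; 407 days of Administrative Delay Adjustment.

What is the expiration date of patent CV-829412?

2004-02-22

Base term: filing date + 16 years → 10 March 1998.
Regulatory Review Extension: 2189 days claimed exceeds the 1768-day cap, so +1768 days → 11 January 2003.
Administrative Delay Adjustment: +407 days → 22 February 2004.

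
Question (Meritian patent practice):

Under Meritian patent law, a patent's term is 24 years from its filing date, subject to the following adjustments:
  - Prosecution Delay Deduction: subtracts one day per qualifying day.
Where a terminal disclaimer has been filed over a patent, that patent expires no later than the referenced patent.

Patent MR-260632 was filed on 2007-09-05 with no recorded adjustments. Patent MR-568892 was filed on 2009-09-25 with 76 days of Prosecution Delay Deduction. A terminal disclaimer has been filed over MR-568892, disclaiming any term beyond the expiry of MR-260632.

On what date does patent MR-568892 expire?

September 5, 2031

Natural term of MR-568892:
  Base: filing + 24 years → 25 September 2033.
  Prosecution Delay Deduction: −76 days → 11 July 2033.
Expiry of referenced patent MR-260632:
  Base: filing + 24 years → 5 September 2031.
Terminal disclaimer: MR-568892 expires on the earlier of 11 July 2033 and 5 September 2031.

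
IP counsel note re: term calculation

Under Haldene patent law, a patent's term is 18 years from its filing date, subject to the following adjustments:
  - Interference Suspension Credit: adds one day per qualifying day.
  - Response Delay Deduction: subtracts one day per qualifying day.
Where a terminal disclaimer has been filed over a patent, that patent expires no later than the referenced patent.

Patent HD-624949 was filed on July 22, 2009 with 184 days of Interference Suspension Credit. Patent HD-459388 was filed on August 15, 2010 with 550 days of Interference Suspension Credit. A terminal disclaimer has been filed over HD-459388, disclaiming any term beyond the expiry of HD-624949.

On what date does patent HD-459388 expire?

2028-01-22

Natural term of HD-459388:
  Base: filing + 18 years → 15 August 2028.
  Interference Suspension Credit: +550 days → 16 February 2030.
Expiry of referenced patent HD-624949:
  Base: filing + 18 years → 22 July 2027.
  Interference Suspension Credit: +184 days → 22 January 2028.
Terminal disclaimer: HD-459388 expires on the earlier of 16 February 2030 and 22 January 2028.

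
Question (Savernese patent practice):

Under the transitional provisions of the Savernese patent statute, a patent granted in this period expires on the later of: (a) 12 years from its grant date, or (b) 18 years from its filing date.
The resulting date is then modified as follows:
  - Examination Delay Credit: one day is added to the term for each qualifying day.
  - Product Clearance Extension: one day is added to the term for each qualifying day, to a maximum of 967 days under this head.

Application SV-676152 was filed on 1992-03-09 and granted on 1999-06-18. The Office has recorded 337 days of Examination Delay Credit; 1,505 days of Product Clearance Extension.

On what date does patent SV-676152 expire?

2015-01-12

(a) grant + 12 years → 18 June 2011.
(b) filing + 18 years → 9 March 2010.
Later of the two: 18 June 2011.
Examination Delay Credit: +337 days → 20 May 2012.
Product Clearance Extension: 1505 days claimed exceeds the 967-day cap, so +967 days → 12 January 2015.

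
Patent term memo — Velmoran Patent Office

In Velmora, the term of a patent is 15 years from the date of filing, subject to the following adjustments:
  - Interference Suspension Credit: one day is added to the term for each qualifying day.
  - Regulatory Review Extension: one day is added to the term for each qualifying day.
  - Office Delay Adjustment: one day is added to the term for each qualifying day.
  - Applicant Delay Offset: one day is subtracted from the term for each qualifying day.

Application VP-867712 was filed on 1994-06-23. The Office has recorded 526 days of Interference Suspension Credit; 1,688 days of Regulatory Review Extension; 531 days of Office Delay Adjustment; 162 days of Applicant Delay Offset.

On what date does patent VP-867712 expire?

July 19, 2016

Base term: filing date + 15 years → 23 June 2009.
Interference Suspension Credit: +526 days → 1 December 2010.
Regulatory Review Extension: +1688 days → 16 July 2015.
Office Delay Adjustment: +531 days → 28 December 2016.
Applicant Delay Offset: −162 days → 19 July 2016.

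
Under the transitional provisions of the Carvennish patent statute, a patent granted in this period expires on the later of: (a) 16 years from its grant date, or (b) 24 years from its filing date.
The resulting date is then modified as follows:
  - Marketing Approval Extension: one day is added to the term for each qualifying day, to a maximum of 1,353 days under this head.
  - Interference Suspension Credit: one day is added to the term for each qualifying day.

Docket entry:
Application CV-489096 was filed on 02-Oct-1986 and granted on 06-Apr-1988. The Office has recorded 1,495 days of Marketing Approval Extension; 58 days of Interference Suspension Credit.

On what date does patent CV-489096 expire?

August 13, 2014

(a) grant + 16 years → 6 April 2004.
(b) filing + 24 years → 2 October 2010.
Later of the two: 2 October 2010.
Marketing Approval Extension: 1495 days claimed exceeds the 1353-day cap, so +1353 days → 16 June 2014.
Interference Suspension Credit: +58 days → 13 August 2014.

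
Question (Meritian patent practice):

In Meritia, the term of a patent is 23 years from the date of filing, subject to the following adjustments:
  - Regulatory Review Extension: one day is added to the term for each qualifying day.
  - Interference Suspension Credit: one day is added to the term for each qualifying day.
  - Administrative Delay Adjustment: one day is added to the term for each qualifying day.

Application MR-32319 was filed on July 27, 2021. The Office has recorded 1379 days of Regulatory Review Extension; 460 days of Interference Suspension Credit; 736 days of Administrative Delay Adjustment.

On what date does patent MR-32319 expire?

Base term: filing date + 23 years → 27 July 2044.
Regulatory Review Extension: +1379 days → 6 May 2048.
Interference Suspension Credit: +460 days → 9 August 2049.
Administrative Delay Adjustment: +736 days → 15 August 2051.

2051-08-15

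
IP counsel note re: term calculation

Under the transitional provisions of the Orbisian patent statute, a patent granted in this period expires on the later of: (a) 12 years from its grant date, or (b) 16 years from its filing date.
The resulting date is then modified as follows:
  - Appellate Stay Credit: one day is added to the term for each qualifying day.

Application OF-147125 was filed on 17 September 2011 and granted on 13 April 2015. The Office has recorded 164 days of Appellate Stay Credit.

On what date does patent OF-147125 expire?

2028-02-28

(a) grant + 12 years → 13 April 2027.
(b) filing + 16 years → 17 September 2027.
Later of the two: 17 September 2027.
Appellate Stay Credit: +164 days → 28 February 2028.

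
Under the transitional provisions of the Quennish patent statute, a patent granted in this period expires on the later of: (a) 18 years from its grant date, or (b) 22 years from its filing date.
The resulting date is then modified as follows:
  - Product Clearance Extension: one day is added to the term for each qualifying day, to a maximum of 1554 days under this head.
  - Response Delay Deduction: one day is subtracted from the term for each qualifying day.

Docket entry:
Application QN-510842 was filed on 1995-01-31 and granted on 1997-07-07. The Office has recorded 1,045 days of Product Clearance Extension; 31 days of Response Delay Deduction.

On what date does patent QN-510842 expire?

2019-11-11

(a) grant + 18 years → 7 July 2015.
(b) filing + 22 years → 31 January 2017.
Later of the two: 31 January 2017.
Product Clearance Extension: 1045 days (within the 1554-day cap) → +1045 days → 12 December 2019.
Response Delay Deduction: −31 days → 11 November 2019.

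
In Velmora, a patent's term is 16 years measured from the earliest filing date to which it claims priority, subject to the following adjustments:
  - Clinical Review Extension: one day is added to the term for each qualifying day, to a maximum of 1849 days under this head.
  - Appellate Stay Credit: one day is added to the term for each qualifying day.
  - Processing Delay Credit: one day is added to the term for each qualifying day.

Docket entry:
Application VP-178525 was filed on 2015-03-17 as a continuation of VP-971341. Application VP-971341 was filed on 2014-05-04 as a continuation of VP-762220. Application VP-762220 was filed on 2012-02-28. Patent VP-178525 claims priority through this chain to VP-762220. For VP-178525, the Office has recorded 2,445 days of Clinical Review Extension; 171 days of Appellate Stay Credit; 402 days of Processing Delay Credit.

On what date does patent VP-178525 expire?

October 16, 2034

Earliest priority filing: 28 February 2012.
Base term: 28 February 2012 + 16 years → 28 February 2028.
Clinical Review Extension: 2445 days claimed exceeds the 1849-day cap, so +1849 days → 22 March 2033.
Appellate Stay Credit: +171 days → 9 September 2033.
Processing Delay Credit: +402 days → 16 October 2034.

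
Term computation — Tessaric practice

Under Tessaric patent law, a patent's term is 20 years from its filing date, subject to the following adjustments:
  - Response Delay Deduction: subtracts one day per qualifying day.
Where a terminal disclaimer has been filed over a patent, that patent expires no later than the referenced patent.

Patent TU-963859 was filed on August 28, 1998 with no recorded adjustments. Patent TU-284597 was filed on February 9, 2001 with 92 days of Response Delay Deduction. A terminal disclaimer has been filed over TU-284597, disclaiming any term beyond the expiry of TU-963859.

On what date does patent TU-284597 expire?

2018-08-28

Natural term of TU-284597:
  Base: filing + 20 years → 9 February 2021.
  Response Delay Deduction: −92 days → 9 November 2020.
Expiry of referenced patent TU-963859:
  Base: filing + 20 years → 28 August 2018.
Terminal disclaimer: TU-284597 expires on the earlier of 9 November 2020 and 28 August 2018.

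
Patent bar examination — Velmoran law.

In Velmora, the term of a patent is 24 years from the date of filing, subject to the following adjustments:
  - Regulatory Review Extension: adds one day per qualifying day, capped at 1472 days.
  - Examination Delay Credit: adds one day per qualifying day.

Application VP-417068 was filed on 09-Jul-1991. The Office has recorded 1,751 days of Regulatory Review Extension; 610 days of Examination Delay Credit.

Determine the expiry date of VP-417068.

Base term: filing date + 24 years → 9 July 2015.
Regulatory Review Extension: 1751 days claimed exceeds the 1472-day cap, so +1472 days → 20 July 2019.
Examination Delay Credit: +610 days → 21 March 2021.

March 21, 2021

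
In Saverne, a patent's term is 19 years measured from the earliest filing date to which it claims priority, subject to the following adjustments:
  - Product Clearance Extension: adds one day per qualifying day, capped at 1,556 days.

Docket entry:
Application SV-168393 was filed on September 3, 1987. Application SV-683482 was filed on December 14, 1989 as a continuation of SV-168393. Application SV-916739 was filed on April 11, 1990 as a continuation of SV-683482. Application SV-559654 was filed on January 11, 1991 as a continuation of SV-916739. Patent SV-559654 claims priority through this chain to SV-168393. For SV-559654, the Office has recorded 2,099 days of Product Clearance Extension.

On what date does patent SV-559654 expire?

December 7, 2010

Earliest priority filing: 3 September 1987.
Base term: 3 September 1987 + 19 years → 3 September 2006.
Product Clearance Extension: 2099 days claimed exceeds the 1556-day cap, so +1556 days → 7 December 2010.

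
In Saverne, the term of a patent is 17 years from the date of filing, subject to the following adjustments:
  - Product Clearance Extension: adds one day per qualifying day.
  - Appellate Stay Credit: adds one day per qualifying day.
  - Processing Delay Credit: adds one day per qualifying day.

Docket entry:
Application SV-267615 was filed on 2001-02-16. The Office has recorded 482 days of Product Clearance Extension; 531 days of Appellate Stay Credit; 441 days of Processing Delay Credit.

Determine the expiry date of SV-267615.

Base term: filing date + 17 years → 16 February 2018.
Product Clearance Extension: +482 days → 13 June 2019.
Appellate Stay Credit: +531 days → 25 November 2020.
Processing Delay Credit: +441 days → 9 February 2022.

2022-02-09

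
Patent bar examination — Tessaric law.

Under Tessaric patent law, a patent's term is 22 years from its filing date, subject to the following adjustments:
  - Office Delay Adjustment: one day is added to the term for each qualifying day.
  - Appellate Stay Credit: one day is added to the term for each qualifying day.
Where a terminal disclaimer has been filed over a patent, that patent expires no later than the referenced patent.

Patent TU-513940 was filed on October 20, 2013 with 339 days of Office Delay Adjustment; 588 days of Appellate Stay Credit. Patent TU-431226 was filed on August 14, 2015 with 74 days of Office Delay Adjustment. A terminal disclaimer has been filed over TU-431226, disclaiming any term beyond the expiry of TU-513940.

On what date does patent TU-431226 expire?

Natural term of TU-431226:
  Base: filing + 22 years → 14 August 2037.
  Office Delay Adjustment: +74 days → 27 October 2037.
Expiry of referenced patent TU-513940:
  Base: filing + 22 years → 20 October 2035.
  Office Delay Adjustment: +339 days → 23 September 2036.
  Appellate Stay Credit: +588 days → 4 May 2038.
Terminal disclaimer: TU-431226 expires on the earlier of 27 October 2037 and 4 May 2038.

2037-10-27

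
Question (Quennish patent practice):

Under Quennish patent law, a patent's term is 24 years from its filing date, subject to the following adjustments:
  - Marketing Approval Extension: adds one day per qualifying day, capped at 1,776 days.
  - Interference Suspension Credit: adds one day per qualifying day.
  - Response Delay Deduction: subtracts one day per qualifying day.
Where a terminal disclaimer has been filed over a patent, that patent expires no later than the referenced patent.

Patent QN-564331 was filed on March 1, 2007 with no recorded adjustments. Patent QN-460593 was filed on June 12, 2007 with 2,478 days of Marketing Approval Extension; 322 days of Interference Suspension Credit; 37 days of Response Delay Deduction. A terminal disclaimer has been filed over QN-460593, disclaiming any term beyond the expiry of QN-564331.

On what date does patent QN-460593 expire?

March 1, 2031

Natural term of QN-460593:
  Base: filing + 24 years → 12 June 2031.
  Marketing Approval Extension: 2478 days claimed exceeds the 1776-day cap, so +1776 days → 22 April 2036.
  Interference Suspension Credit: +322 days → 10 March 2037.
  Response Delay Deduction: −37 days → 1 February 2037.
Expiry of referenced patent QN-564331:
  Base: filing + 24 years → 1 March 2031.
Terminal disclaimer: QN-460593 expires on the earlier of 1 February 2037 and 1 March 2031.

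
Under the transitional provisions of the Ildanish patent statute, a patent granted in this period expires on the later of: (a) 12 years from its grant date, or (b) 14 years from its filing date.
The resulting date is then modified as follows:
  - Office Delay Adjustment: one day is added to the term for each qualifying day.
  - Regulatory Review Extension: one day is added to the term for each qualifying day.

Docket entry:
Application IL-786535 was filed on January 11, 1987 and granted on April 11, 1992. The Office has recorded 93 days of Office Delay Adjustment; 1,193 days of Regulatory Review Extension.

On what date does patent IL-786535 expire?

2007-10-19

(a) grant + 12 years → 11 April 2004.
(b) filing + 14 years → 11 January 2001.
Later of the two: 11 April 2004.
Office Delay Adjustment: +93 days → 13 July 2004.
Regulatory Review Extension: +1193 days → 19 October 2007.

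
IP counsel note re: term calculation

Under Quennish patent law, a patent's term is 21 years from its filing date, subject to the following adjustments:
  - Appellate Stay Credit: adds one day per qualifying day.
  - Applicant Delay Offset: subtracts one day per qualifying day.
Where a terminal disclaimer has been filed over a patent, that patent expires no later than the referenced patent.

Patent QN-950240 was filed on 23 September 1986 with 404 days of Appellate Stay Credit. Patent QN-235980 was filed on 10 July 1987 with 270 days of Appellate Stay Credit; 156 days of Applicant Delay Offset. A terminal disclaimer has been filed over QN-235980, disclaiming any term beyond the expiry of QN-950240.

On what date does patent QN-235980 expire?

Natural term of QN-235980:
  Base: filing + 21 years → 10 July 2008.
  Appellate Stay Credit: +270 days → 6 April 2009.
  Applicant Delay Offset: −156 days → 1 November 2008.
Expiry of referenced patent QN-950240:
  Base: filing + 21 years → 23 September 2007.
  Appellate Stay Credit: +404 days → 31 October 2008.
Terminal disclaimer: QN-235980 expires on the earlier of 1 November 2008 and 31 October 2008.

2008-10-31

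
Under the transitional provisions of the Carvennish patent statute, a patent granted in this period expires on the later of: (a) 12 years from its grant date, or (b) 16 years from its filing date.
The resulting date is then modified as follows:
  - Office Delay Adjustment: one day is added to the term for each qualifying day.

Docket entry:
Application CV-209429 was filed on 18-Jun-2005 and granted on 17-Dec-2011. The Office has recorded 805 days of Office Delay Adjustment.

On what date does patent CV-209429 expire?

(a) grant + 12 years → 17 December 2023.
(b) filing + 16 years → 18 June 2021.
Later of the two: 17 December 2023.
Office Delay Adjustment: +805 days → 1 March 2026.

2026-03-01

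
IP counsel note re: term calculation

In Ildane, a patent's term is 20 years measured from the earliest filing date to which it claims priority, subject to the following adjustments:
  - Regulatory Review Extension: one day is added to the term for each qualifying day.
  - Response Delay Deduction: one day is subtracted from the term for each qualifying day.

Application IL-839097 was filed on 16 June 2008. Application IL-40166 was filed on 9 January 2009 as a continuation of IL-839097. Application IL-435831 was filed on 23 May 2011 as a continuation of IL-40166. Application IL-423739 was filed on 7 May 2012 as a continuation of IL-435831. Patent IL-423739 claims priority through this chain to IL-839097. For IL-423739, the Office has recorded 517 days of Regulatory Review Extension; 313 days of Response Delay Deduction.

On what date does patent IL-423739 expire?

Earliest priority filing: 16 June 2008.
Base term: 16 June 2008 + 20 years → 16 June 2028.
Regulatory Review Extension: +517 days → 15 November 2029.
Response Delay Deduction: −313 days → 6 January 2029.

January 6, 2029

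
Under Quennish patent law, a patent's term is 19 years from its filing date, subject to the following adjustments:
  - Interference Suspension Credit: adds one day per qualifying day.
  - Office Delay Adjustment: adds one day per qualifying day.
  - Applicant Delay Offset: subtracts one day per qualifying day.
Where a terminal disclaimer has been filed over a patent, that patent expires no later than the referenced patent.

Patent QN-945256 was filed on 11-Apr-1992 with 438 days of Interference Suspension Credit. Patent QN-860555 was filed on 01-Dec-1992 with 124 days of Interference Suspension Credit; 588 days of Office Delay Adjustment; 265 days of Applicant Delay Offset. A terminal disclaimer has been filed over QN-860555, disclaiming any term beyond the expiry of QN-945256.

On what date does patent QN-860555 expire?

2012-06-22

Natural term of QN-860555:
  Base: filing + 19 years → 1 December 2011.
  Interference Suspension Credit: +124 days → 3 April 2012.
  Office Delay Adjustment: +588 days → 12 November 2013.
  Applicant Delay Offset: −265 days → 20 February 2013.
Expiry of referenced patent QN-945256:
  Base: filing + 19 years → 11 April 2011.
  Interference Suspension Credit: +438 days → 22 June 2012.
Terminal disclaimer: QN-860555 expires on the earlier of 20 February 2013 and 22 June 2012.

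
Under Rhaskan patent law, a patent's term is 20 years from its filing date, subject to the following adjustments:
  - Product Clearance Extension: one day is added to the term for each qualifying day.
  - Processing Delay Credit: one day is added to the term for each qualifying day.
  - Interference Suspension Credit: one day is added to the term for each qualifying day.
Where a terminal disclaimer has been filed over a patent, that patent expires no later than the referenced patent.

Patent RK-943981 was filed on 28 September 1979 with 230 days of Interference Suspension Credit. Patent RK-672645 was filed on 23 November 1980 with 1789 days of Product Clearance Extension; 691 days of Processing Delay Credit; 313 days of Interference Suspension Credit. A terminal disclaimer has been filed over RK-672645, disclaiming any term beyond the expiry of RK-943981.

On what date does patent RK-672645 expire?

2000-05-15

Natural term of RK-672645:
  Base: filing + 20 years → 23 November 2000.
  Product Clearance Extension: +1789 days → 17 October 2005.
  Processing Delay Credit: +691 days → 8 September 2007.
  Interference Suspension Credit: +313 days → 17 July 2008.
Expiry of referenced patent RK-943981:
  Base: filing + 20 years → 28 September 1999.
  Interference Suspension Credit: +230 days → 15 May 2000.
Terminal disclaimer: RK-672645 expires on the earlier of 17 July 2008 and 15 May 2000.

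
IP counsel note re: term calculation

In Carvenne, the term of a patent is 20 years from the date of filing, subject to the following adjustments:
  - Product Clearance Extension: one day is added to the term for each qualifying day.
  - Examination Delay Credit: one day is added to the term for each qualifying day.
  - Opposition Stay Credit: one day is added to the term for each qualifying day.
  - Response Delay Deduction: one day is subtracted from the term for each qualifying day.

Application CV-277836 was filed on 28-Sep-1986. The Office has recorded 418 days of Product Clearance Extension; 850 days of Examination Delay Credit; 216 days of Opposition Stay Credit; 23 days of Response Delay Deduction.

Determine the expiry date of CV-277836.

Base term: filing date + 20 years → 28 September 2006.
Product Clearance Extension: +418 days → 20 November 2007.
Examination Delay Credit: +850 days → 19 March 2010.
Opposition Stay Credit: +216 days → 21 October 2010.
Response Delay Deduction: −23 days → 28 September 2010.

September 28, 2010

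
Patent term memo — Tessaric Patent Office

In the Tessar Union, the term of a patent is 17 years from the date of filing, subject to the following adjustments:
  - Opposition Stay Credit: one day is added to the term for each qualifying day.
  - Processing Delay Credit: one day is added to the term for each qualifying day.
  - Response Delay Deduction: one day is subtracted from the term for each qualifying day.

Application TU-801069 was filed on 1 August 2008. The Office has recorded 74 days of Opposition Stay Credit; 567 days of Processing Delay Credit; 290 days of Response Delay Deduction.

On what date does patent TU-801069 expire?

Base term: filing date + 17 years → 1 August 2025.
Opposition Stay Credit: +74 days → 14 October 2025.
Processing Delay Credit: +567 days → 4 May 2027.
Response Delay Deduction: −290 days → 18 July 2026.

2026-07-18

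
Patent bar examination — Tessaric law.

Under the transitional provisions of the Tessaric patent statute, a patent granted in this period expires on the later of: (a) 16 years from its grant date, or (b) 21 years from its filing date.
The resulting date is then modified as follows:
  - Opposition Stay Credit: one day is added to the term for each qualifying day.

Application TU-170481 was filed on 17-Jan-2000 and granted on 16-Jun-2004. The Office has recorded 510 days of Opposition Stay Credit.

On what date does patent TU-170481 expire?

(a) grant + 16 years → 16 June 2020.
(b) filing + 21 years → 17 January 2021.
Later of the two: 17 January 2021.
Opposition Stay Credit: +510 days → 11 June 2022.

June 11, 2022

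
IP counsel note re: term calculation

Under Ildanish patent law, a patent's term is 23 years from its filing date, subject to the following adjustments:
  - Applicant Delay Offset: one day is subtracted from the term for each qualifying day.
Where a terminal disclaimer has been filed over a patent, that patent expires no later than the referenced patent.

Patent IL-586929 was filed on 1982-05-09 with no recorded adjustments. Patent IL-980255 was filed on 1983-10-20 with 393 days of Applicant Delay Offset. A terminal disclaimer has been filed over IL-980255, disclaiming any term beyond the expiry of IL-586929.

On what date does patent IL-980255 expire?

Natural term of IL-980255:
  Base: filing + 23 years → 20 October 2006.
  Applicant Delay Offset: −393 days → 22 September 2005.
Expiry of referenced patent IL-586929:
  Base: filing + 23 years → 9 May 2005.
Terminal disclaimer: IL-980255 expires on the earlier of 22 September 2005 and 9 May 2005.

May 9, 2005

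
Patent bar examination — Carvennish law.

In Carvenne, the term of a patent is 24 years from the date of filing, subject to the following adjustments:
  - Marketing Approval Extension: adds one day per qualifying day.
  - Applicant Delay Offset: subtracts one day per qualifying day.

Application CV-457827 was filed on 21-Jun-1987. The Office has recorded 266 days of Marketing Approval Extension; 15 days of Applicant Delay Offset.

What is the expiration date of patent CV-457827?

Base term: filing date + 24 years → 21 June 2011.
Marketing Approval Extension: +266 days → 13 March 2012.
Applicant Delay Offset: −15 days → 27 February 2012.

February 27, 2012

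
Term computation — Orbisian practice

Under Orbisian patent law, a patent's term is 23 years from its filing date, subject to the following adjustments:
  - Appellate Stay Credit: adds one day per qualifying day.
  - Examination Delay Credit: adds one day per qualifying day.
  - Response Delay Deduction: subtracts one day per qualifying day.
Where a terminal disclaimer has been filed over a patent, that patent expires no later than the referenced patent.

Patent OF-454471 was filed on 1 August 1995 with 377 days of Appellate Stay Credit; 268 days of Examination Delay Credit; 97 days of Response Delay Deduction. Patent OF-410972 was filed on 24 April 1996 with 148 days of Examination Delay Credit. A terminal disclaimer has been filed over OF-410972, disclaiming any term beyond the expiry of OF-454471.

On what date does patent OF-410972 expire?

Natural term of OF-410972:
  Base: filing + 23 years → 24 April 2019.
  Examination Delay Credit: +148 days → 19 September 2019.
Expiry of referenced patent OF-454471:
  Base: filing + 23 years → 1 August 2018.
  Appellate Stay Credit: +377 days → 13 August 2019.
  Examination Delay Credit: +268 days → 7 May 2020.
  Response Delay Deduction: −97 days → 31 January 2020.
Terminal disclaimer: OF-410972 expires on the earlier of 19 September 2019 and 31 January 2020.

September 19, 2019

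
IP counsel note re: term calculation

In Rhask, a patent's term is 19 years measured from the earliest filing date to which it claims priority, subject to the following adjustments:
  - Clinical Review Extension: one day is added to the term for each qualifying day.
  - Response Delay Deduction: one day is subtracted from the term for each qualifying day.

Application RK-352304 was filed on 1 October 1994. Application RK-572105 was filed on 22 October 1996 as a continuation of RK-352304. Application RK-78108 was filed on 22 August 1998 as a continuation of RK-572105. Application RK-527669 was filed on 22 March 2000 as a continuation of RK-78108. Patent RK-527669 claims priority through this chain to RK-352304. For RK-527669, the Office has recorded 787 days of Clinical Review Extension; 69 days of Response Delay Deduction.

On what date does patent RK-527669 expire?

2015-09-19

Earliest priority filing: 1 October 1994.
Base term: 1 October 1994 + 19 years → 1 October 2013.
Clinical Review Extension: +787 days → 27 November 2015.
Response Delay Deduction: −69 days → 19 September 2015.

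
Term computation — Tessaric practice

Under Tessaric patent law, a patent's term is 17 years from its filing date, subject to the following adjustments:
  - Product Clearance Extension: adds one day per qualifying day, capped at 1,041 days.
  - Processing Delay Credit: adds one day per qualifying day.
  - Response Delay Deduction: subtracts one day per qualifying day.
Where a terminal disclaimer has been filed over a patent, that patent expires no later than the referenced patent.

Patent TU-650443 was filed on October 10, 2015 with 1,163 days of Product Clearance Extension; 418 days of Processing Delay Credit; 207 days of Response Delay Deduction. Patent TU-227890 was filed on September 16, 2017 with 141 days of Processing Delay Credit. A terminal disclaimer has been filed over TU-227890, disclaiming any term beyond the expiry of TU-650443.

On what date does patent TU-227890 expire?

February 4, 2035

Natural term of TU-227890:
  Base: filing + 17 years → 16 September 2034.
  Processing Delay Credit: +141 days → 4 February 2035.
Expiry of referenced patent TU-650443:
  Base: filing + 17 years → 10 October 2032.
  Product Clearance Extension: 1163 days claimed exceeds the 1041-day cap, so +1041 days → 17 August 2035.
  Processing Delay Credit: +418 days → 8 October 2036.
  Response Delay Deduction: −207 days → 15 March 2036.
Terminal disclaimer: TU-227890 expires on the earlier of 4 February 2035 and 15 March 2036.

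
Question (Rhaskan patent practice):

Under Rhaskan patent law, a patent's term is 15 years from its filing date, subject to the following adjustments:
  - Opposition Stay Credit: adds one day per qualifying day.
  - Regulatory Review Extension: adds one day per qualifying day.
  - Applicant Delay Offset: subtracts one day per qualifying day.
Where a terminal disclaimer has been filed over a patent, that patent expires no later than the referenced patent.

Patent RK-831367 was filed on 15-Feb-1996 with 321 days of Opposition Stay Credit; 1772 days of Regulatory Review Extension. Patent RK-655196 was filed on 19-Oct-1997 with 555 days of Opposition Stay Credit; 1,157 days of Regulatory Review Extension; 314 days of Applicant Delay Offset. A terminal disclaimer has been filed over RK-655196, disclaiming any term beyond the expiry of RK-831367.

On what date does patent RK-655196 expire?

August 17, 2016

Natural term of RK-655196:
  Base: filing + 15 years → 19 October 2012.
  Opposition Stay Credit: +555 days → 27 April 2014.
  Regulatory Review Extension: +1157 days → 27 June 2017.
  Applicant Delay Offset: −314 days → 17 August 2016.
Expiry of referenced patent RK-831367:
  Base: filing + 15 years → 15 February 2011.
  Opposition Stay Credit: +321 days → 2 January 2012.
  Regulatory Review Extension: +1772 days → 8 November 2016.
Terminal disclaimer: RK-655196 expires on the earlier of 17 August 2016 and 8 November 2016.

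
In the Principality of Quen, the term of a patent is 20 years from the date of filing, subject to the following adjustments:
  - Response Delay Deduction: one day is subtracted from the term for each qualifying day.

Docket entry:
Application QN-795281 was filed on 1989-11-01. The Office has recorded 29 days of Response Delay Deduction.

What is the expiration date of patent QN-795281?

2009-10-03

Base term: filing date + 20 years → 1 November 2009.
Response Delay Deduction: −29 days → 3 October 2009.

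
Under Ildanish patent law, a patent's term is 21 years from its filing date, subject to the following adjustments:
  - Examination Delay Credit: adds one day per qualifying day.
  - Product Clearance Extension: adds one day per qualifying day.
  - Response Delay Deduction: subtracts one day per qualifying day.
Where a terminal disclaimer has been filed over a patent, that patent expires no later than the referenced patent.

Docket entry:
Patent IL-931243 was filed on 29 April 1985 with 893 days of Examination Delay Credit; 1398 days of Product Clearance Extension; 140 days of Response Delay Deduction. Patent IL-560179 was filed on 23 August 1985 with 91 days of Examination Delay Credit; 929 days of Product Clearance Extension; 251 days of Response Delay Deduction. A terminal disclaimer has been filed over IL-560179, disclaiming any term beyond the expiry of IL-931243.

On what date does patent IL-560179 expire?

2008-09-30

Natural term of IL-560179:
  Base: filing + 21 years → 23 August 2006.
  Examination Delay Credit: +91 days → 22 November 2006.
  Product Clearance Extension: +929 days → 8 June 2009.
  Response Delay Deduction: −251 days → 30 September 2008.
Expiry of referenced patent IL-931243:
  Base: filing + 21 years → 29 April 2006.
  Examination Delay Credit: +893 days → 8 October 2008.
  Product Clearance Extension: +1398 days → 6 August 2012.
  Response Delay Deduction: −140 days → 19 March 2012.
Terminal disclaimer: IL-560179 expires on the earlier of 30 September 2008 and 19 March 2012.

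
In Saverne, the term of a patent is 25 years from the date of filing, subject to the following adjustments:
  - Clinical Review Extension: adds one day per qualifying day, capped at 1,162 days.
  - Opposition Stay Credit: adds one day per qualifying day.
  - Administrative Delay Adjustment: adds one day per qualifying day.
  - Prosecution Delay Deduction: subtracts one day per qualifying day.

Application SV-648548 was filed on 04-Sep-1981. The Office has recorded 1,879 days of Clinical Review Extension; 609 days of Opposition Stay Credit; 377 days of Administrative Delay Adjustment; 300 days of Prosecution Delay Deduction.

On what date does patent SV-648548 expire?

Base term: filing date + 25 years → 4 September 2006.
Clinical Review Extension: 1879 days claimed exceeds the 1162-day cap, so +1162 days → 9 November 2009.
Opposition Stay Credit: +609 days → 11 July 2011.
Administrative Delay Adjustment: +377 days → 22 July 2012.
Prosecution Delay Deduction: −300 days → 26 September 2011.

September 26, 2011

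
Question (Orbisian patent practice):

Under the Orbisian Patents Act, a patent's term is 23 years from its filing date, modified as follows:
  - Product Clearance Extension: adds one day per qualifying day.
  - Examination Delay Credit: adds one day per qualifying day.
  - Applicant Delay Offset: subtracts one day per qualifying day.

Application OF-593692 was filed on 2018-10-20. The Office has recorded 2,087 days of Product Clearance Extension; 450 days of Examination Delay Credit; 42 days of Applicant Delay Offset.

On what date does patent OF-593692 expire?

Base term: filing date + 23 years → 20 October 2041.
Product Clearance Extension: +2087 days → 8 July 2047.
Examination Delay Credit: +450 days → 30 September 2048.
Applicant Delay Offset: −42 days → 19 August 2048.

August 19, 2048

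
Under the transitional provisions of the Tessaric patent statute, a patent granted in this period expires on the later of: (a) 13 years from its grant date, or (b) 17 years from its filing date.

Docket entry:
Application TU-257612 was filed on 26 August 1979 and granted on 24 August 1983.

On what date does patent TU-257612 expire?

(a) grant + 13 years → 24 August 1996.
(b) filing + 17 years → 26 August 1996.
Later of the two: 26 August 1996.

August 26, 1996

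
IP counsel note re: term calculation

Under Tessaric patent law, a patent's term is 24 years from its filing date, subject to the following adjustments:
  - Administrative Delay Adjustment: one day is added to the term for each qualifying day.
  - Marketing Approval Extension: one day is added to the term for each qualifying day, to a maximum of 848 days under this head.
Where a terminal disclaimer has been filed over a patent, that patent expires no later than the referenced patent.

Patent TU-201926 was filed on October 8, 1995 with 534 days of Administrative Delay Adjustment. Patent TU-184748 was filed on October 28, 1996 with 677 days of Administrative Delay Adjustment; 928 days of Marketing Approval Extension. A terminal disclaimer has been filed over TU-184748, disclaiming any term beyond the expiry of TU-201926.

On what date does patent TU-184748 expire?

Natural term of TU-184748:
  Base: filing + 24 years → 28 October 2020.
  Administrative Delay Adjustment: +677 days → 5 September 2022.
  Marketing Approval Extension: 928 days claimed exceeds the 848-day cap, so +848 days → 31 December 2024.
Expiry of referenced patent TU-201926:
  Base: filing + 24 years → 8 October 2019.
  Administrative Delay Adjustment: +534 days → 25 March 2021.
Terminal disclaimer: TU-184748 expires on the earlier of 31 December 2024 and 25 March 2021.

2021-03-25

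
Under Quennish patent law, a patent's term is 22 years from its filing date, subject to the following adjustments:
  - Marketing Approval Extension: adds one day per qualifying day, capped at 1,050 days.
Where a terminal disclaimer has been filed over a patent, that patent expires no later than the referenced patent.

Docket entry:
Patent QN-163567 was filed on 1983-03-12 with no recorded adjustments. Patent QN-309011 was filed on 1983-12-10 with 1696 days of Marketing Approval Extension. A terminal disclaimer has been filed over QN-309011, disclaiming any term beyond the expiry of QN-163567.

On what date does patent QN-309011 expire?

2005-03-12

Natural term of QN-309011:
  Base: filing + 22 years → 10 December 2005.
  Marketing Approval Extension: 1696 days claimed exceeds the 1050-day cap, so +1050 days → 25 October 2008.
Expiry of referenced patent QN-163567:
  Base: filing + 22 years → 12 March 2005.
Terminal disclaimer: QN-309011 expires on the earlier of 25 October 2008 and 12 March 2005.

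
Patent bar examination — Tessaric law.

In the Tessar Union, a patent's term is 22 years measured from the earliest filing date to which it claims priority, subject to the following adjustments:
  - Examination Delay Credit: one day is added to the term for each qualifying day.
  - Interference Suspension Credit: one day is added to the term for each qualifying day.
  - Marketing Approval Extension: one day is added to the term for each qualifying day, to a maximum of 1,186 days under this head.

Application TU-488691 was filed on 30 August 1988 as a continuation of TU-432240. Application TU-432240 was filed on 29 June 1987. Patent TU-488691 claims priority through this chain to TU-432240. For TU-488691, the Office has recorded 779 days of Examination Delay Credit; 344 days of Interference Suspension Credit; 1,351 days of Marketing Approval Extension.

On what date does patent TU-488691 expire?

Earliest priority filing: 29 June 1987.
Base term: 29 June 1987 + 22 years → 29 June 2009.
Examination Delay Credit: +779 days → 17 August 2011.
Interference Suspension Credit: +344 days → 26 July 2012.
Marketing Approval Extension: 1351 days claimed exceeds the 1186-day cap, so +1186 days → 25 October 2015.

October 25, 2015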